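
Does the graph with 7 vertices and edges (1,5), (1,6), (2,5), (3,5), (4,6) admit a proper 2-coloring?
Yes. Partition: {1, 2, 3, 4, 7}, {5, 6}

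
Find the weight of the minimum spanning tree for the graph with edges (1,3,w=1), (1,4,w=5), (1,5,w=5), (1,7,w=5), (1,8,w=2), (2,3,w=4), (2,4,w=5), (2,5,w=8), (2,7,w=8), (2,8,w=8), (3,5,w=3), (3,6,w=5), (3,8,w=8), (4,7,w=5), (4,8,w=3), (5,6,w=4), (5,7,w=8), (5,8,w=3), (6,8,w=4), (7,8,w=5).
22 (MST edges: (1,3,w=1), (1,7,w=5), (1,8,w=2), (2,3,w=4), (3,5,w=3), (4,8,w=3), (5,6,w=4); sum of weights 1 + 5 + 2 + 4 + 3 + 3 + 4 = 22)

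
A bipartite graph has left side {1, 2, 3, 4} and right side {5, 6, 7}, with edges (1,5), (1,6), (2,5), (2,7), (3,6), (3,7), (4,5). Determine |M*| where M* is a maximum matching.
3 (matching: (1,6), (2,7), (4,5); upper bound min(|L|,|R|) = min(4,3) = 3)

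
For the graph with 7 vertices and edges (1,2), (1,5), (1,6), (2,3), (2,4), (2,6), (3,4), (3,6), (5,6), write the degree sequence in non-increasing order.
[4, 4, 3, 3, 2, 2, 0] (degrees: deg(1)=3, deg(2)=4, deg(3)=3, deg(4)=2, deg(5)=2, deg(6)=4, deg(7)=0)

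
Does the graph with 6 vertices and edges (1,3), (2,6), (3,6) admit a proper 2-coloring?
Yes. Partition: {1, 4, 5, 6}, {2, 3}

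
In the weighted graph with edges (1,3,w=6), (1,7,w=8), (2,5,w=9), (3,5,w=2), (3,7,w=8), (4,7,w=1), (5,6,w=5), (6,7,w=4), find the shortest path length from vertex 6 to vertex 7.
4 (path: 6 -> 7; weights 4 = 4)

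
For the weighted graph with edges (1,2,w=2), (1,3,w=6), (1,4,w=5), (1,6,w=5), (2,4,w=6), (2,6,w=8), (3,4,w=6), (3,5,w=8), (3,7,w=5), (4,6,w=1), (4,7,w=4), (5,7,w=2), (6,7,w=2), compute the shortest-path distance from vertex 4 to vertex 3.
6 (path: 4 -> 3; weights 6 = 6)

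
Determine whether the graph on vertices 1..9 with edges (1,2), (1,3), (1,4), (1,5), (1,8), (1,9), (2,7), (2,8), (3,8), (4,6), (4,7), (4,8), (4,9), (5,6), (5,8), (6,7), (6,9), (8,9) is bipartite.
No (odd cycle of length 3: 2 -> 1 -> 8 -> 2)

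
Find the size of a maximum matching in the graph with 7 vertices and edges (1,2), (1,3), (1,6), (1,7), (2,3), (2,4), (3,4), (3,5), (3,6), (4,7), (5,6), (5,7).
3 (matching: (2,4), (3,6), (5,7); upper bound floor(n/2) = floor(7/2) = 3)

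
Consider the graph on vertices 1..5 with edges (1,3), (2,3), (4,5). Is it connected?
No, it has 2 components: {1, 2, 3}, {4, 5}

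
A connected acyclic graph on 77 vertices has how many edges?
76 (A tree on V vertices has V - 1 edges, so 77 - 1 = 76)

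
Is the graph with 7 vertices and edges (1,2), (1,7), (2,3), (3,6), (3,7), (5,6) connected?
No, it has 2 components: {1, 2, 3, 5, 6, 7}, {4}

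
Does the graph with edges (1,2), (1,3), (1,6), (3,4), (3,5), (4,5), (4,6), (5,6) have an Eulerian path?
No (6 vertices have odd degree: {1, 2, 3, 4, 5, 6}; Eulerian path requires 0 or 2)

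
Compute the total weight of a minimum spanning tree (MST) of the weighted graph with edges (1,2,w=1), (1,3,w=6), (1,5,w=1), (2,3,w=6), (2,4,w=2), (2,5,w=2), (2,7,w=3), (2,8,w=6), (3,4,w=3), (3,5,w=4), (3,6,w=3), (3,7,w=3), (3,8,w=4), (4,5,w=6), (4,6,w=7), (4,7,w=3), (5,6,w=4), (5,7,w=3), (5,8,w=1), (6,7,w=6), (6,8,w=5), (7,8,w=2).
13 (MST edges: (1,2,w=1), (1,5,w=1), (2,4,w=2), (3,6,w=3), (3,7,w=3), (5,8,w=1), (7,8,w=2); sum of weights 1 + 1 + 2 + 3 + 3 + 1 + 2 = 13)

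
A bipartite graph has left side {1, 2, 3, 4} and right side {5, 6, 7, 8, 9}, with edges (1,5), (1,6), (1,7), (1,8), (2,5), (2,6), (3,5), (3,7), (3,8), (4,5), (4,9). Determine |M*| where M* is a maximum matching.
4 (matching: (1,8), (2,6), (3,7), (4,9); upper bound min(|L|,|R|) = min(4,5) = 4)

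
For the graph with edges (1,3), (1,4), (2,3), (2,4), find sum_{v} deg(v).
8 (handshake: sum of degrees = 2|E| = 2 x 4 = 8)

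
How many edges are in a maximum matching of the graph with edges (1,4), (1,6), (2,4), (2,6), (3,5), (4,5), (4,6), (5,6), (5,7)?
3 (matching: (1,6), (2,4), (5,7); upper bound floor(n/2) = floor(7/2) = 3)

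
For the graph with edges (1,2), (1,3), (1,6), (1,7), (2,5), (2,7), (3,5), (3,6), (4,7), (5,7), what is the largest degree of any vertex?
4 (attained at vertices 1, 7)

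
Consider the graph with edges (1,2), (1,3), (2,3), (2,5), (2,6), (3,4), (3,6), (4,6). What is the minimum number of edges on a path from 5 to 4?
3 (path: 5 -> 2 -> 3 -> 4, 3 edges)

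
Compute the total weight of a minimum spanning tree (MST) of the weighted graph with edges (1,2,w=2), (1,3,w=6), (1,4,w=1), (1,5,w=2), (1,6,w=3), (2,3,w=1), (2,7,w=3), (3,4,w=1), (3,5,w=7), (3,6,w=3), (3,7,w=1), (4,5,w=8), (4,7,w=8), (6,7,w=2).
8 (MST edges: (1,4,w=1), (1,5,w=2), (2,3,w=1), (3,4,w=1), (3,7,w=1), (6,7,w=2); sum of weights 1 + 2 + 1 + 1 + 1 + 2 = 8)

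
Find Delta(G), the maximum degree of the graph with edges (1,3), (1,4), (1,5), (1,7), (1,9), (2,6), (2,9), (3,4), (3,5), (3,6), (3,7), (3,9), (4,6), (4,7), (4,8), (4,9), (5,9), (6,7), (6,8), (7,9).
6 (attained at vertices 3, 4, 9)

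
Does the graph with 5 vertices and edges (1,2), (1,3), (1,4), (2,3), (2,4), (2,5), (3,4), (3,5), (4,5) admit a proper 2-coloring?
No (odd cycle of length 3: 3 -> 1 -> 4 -> 3)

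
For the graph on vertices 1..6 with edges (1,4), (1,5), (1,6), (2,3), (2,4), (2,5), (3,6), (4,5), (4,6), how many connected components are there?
1 (components: {1, 2, 3, 4, 5, 6})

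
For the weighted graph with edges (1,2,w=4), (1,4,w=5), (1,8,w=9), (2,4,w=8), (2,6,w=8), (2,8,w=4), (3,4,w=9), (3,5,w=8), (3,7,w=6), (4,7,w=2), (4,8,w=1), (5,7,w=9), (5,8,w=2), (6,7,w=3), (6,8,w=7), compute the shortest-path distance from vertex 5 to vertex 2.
6 (path: 5 -> 8 -> 2; weights 2 + 4 = 6)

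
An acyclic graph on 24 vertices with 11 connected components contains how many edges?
13 (Each of the 11 component trees on V_i vertices has V_i - 1 edges; summing gives V - C = 24 - 11 = 13)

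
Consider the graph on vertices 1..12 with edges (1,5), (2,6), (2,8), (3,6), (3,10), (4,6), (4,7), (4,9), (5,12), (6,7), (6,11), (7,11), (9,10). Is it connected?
No, it has 2 components: {1, 5, 12}, {2, 3, 4, 6, 7, 8, 9, 10, 11}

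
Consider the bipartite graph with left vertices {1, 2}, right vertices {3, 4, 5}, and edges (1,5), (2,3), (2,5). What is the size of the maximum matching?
2 (matching: (1,5), (2,3); upper bound min(|L|,|R|) = min(2,3) = 2)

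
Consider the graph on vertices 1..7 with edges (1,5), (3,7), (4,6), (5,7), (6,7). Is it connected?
No, it has 2 components: {1, 3, 4, 5, 6, 7}, {2}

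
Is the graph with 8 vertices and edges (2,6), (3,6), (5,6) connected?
No, it has 5 components: {1}, {2, 3, 5, 6}, {4}, {7}, {8}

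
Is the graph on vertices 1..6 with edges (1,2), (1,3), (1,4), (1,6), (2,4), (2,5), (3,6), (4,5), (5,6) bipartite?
No (odd cycle of length 3: 4 -> 1 -> 2 -> 4)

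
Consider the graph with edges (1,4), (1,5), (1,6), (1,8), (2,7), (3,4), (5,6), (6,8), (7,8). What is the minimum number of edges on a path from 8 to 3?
3 (path: 8 -> 1 -> 4 -> 3, 3 edges)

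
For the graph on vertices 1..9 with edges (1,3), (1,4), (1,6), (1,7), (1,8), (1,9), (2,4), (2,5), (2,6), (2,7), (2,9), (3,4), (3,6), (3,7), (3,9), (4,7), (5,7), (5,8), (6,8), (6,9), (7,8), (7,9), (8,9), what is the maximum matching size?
4 (matching: (1,8), (2,9), (3,6), (4,7); upper bound floor(n/2) = floor(9/2) = 4)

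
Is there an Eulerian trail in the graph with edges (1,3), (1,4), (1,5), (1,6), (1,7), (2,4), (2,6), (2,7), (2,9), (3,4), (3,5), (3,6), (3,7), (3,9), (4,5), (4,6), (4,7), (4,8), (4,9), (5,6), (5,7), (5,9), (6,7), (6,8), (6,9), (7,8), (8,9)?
Yes (the graph is connected and exactly 2 vertices have odd degree: {1, 7}; any Eulerian path must start and end at those)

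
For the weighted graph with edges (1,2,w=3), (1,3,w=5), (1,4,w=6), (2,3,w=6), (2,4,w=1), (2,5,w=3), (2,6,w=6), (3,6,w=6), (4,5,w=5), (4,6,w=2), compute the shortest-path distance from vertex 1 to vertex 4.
4 (path: 1 -> 2 -> 4; weights 3 + 1 = 4)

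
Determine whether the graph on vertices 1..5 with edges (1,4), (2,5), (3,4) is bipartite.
Yes. Partition: {1, 2, 3}, {4, 5}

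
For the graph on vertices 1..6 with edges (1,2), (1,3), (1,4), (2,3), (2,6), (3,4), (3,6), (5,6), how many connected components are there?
1 (components: {1, 2, 3, 4, 5, 6})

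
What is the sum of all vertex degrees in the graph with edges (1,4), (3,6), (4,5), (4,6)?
8 (handshake: sum of degrees = 2|E| = 2 x 4 = 8)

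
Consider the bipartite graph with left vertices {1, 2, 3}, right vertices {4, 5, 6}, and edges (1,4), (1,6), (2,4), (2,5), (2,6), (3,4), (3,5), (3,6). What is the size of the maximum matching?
3 (matching: (1,6), (2,5), (3,4); upper bound min(|L|,|R|) = min(3,3) = 3)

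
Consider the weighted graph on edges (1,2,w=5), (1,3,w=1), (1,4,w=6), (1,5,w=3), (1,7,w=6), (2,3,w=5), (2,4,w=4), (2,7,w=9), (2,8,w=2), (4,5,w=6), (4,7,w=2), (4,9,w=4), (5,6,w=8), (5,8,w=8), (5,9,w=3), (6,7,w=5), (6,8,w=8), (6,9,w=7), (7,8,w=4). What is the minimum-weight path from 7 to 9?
6 (path: 7 -> 4 -> 9; weights 2 + 4 = 6)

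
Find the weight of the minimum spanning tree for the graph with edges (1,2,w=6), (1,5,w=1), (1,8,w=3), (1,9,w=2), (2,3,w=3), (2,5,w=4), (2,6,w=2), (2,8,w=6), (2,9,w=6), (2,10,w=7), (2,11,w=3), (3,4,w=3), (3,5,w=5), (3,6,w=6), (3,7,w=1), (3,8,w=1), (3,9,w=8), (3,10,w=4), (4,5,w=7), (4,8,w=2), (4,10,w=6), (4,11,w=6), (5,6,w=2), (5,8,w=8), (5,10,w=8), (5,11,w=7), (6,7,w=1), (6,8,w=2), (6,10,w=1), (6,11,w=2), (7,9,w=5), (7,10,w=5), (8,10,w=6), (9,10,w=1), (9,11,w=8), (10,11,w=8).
14 (MST edges: (1,5,w=1), (1,9,w=2), (2,6,w=2), (3,7,w=1), (3,8,w=1), (4,8,w=2), (6,7,w=1), (6,10,w=1), (6,11,w=2), (9,10,w=1); sum of weights 1 + 2 + 2 + 1 + 1 + 2 + 1 + 1 + 2 + 1 = 14)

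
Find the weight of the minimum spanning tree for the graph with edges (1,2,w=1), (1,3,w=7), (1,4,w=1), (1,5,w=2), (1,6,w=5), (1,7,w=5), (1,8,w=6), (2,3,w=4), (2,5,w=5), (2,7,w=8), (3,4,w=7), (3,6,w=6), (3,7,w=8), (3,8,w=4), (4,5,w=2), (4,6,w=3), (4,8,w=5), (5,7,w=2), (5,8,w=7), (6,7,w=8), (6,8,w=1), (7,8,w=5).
14 (MST edges: (1,2,w=1), (1,4,w=1), (1,5,w=2), (2,3,w=4), (4,6,w=3), (5,7,w=2), (6,8,w=1); sum of weights 1 + 1 + 2 + 4 + 3 + 2 + 1 = 14)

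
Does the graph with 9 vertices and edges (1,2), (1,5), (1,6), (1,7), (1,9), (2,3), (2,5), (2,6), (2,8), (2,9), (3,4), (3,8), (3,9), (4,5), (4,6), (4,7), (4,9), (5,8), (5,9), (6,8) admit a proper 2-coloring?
No (odd cycle of length 3: 9 -> 1 -> 2 -> 9)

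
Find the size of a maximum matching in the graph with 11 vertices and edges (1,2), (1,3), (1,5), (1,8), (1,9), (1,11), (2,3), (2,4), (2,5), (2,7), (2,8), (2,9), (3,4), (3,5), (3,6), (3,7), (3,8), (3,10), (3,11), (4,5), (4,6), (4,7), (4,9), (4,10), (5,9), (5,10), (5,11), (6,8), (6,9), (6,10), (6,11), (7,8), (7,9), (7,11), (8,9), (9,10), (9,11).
5 (matching: (1,2), (3,10), (4,9), (6,11), (7,8); upper bound floor(n/2) = floor(11/2) = 5)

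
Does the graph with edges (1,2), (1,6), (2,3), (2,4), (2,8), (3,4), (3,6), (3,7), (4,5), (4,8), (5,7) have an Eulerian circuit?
Yes (the graph is connected and all 8 vertices have even degree)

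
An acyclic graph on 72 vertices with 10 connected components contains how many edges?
62 (Each of the 10 component trees on V_i vertices has V_i - 1 edges; summing gives V - C = 72 - 10 = 62)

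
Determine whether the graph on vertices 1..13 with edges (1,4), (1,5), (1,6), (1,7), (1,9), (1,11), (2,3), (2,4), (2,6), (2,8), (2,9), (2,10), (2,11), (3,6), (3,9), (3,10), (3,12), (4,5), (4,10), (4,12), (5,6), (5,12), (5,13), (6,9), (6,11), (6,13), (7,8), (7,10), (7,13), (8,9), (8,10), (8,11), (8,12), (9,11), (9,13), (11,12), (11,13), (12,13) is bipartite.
No (odd cycle of length 3: 9 -> 1 -> 6 -> 9)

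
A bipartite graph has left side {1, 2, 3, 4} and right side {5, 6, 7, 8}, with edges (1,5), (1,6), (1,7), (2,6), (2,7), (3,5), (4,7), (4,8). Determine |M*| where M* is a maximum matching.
4 (matching: (1,7), (2,6), (3,5), (4,8); upper bound min(|L|,|R|) = min(4,4) = 4)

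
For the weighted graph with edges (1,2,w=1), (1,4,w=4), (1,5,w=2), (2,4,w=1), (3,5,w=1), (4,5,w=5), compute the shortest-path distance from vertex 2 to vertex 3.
4 (path: 2 -> 1 -> 5 -> 3; weights 1 + 2 + 1 = 4)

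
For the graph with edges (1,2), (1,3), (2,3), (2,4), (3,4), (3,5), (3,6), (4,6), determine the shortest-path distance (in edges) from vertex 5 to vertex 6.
2 (path: 5 -> 3 -> 6, 2 edges)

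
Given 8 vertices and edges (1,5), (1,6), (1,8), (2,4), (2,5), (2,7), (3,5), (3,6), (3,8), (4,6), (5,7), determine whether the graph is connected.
Yes (BFS from 1 visits [1, 5, 6, 8, 2, 3, 7, 4] — all 8 vertices reached)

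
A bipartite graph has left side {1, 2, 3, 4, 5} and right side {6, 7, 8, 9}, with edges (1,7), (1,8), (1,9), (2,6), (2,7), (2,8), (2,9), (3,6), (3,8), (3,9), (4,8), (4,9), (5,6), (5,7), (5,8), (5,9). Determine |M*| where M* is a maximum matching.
4 (matching: (1,9), (2,8), (3,6), (5,7); upper bound min(|L|,|R|) = min(5,4) = 4)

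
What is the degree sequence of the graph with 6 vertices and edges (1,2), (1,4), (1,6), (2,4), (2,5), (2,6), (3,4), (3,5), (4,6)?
[4, 4, 3, 3, 2, 2] (degrees: deg(1)=3, deg(2)=4, deg(3)=2, deg(4)=4, deg(5)=2, deg(6)=3)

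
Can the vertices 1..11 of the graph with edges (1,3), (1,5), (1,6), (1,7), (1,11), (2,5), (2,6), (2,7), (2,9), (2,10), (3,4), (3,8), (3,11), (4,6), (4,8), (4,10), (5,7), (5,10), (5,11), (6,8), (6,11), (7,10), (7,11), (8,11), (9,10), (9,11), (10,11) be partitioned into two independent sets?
No (odd cycle of length 3: 11 -> 1 -> 5 -> 11)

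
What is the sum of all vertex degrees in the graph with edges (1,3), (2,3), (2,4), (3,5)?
8 (handshake: sum of degrees = 2|E| = 2 x 4 = 8)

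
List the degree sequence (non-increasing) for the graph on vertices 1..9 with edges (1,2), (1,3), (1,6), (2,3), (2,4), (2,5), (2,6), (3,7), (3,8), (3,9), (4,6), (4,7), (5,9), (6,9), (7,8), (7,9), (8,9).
[5, 5, 5, 4, 4, 3, 3, 3, 2] (degrees: deg(1)=3, deg(2)=5, deg(3)=5, deg(4)=3, deg(5)=2, deg(6)=4, deg(7)=4, deg(8)=3, deg(9)=5)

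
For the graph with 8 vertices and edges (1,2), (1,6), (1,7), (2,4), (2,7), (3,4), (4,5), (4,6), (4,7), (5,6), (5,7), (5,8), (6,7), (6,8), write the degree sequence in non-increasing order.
[5, 5, 5, 4, 3, 3, 2, 1] (degrees: deg(1)=3, deg(2)=3, deg(3)=1, deg(4)=5, deg(5)=4, deg(6)=5, deg(7)=5, deg(8)=2)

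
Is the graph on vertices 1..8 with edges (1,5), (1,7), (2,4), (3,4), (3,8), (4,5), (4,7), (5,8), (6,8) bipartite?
Yes. Partition: {1, 4, 8}, {2, 3, 5, 6, 7}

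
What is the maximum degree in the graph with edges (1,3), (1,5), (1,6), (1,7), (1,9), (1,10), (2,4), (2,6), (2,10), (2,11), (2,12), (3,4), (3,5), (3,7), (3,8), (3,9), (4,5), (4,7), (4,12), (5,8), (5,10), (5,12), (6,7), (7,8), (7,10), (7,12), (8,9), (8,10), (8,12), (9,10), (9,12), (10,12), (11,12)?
8 (attained at vertex 12)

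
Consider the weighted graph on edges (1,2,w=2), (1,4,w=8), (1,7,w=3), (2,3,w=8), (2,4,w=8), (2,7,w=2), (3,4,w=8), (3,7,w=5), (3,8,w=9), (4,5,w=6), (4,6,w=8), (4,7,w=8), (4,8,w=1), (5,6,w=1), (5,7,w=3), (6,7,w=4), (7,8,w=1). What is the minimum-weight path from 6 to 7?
4 (path: 6 -> 7; weights 4 = 4)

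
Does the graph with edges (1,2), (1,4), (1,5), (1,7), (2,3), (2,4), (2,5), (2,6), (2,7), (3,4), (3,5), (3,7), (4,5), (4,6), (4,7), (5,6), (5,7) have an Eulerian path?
Yes (the graph is connected and exactly 2 vertices have odd degree: {6, 7}; any Eulerian path must start and end at those)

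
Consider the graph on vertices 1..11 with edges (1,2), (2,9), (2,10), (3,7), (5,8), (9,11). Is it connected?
No, it has 5 components: {1, 2, 9, 10, 11}, {3, 7}, {4}, {5, 8}, {6}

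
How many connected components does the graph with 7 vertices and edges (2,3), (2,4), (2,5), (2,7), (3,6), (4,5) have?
2 (components: {1}, {2, 3, 4, 5, 6, 7})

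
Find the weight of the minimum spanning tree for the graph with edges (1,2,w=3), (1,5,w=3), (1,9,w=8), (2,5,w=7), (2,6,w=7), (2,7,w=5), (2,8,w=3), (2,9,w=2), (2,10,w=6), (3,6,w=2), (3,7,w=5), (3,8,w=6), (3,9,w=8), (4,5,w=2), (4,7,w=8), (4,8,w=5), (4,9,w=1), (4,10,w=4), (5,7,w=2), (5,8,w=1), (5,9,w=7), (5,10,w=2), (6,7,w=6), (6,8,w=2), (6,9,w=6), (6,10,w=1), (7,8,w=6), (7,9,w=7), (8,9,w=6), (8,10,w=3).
16 (MST edges: (1,2,w=3), (2,9,w=2), (3,6,w=2), (4,5,w=2), (4,9,w=1), (5,7,w=2), (5,8,w=1), (5,10,w=2), (6,10,w=1); sum of weights 3 + 2 + 2 + 2 + 1 + 2 + 1 + 2 + 1 = 16)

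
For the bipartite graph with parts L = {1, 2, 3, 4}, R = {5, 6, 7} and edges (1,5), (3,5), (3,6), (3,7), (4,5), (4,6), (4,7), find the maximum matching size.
3 (matching: (1,5), (3,7), (4,6); upper bound min(|L|,|R|) = min(4,3) = 3)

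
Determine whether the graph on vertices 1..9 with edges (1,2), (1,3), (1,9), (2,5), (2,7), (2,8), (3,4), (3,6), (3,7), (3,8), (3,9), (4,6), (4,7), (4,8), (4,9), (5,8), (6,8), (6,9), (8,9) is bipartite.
No (odd cycle of length 3: 3 -> 1 -> 9 -> 3)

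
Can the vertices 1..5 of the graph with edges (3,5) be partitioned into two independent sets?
Yes. Partition: {1, 2, 3, 4}, {5}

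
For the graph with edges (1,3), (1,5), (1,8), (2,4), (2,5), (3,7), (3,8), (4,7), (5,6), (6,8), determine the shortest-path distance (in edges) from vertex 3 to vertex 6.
2 (path: 3 -> 8 -> 6, 2 edges)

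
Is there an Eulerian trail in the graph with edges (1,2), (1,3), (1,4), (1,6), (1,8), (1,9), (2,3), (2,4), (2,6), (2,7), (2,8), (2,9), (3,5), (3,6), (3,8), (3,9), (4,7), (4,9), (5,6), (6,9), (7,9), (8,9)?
No (4 vertices have odd degree: {2, 6, 7, 9}; Eulerian path requires 0 or 2)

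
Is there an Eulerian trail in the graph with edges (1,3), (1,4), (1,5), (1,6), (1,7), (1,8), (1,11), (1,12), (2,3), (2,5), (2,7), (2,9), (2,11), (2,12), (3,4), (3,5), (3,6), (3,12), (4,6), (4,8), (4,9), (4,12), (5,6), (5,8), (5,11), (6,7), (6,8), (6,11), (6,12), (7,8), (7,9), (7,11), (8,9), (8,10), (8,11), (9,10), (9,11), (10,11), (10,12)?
Yes — and in fact it has an Eulerian circuit (the graph is connected and all 12 vertices have even degree)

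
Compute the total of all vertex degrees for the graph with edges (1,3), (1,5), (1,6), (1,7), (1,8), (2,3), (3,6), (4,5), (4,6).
18 (handshake: sum of degrees = 2|E| = 2 x 9 = 18)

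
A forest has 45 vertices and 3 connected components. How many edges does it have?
42 (Each of the 3 component trees on V_i vertices has V_i - 1 edges; summing gives V - C = 45 - 3 = 42)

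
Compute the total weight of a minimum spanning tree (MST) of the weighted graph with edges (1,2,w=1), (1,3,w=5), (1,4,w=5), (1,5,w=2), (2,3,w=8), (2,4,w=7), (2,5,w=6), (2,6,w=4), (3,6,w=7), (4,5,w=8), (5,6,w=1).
14 (MST edges: (1,2,w=1), (1,3,w=5), (1,4,w=5), (1,5,w=2), (5,6,w=1); sum of weights 1 + 5 + 5 + 2 + 1 = 14)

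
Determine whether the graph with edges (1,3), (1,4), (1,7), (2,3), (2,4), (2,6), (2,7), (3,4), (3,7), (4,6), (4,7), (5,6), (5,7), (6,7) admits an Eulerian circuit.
No (2 vertices have odd degree: {1, 4}; Eulerian circuit requires 0)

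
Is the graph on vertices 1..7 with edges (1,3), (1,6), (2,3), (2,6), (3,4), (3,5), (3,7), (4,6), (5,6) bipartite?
Yes. Partition: {1, 2, 4, 5, 7}, {3, 6}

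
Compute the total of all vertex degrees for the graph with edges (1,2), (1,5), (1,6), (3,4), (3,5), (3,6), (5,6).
14 (handshake: sum of degrees = 2|E| = 2 x 7 = 14)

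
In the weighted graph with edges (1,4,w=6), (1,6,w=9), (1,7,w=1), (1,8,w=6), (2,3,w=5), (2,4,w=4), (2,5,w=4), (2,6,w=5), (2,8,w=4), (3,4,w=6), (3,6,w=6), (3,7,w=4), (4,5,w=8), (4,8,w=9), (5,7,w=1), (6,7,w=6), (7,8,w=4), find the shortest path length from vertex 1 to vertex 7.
1 (path: 1 -> 7; weights 1 = 1)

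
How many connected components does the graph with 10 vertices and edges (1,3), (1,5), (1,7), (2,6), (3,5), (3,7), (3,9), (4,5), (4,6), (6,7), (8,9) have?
2 (components: {1, 2, 3, 4, 5, 6, 7, 8, 9}, {10})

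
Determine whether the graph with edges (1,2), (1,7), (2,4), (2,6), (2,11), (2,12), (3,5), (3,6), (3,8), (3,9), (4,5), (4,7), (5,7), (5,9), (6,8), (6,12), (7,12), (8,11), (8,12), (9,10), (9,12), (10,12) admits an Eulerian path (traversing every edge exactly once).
Yes (the graph is connected and exactly 2 vertices have odd degree: {2, 4}; any Eulerian path must start and end at those)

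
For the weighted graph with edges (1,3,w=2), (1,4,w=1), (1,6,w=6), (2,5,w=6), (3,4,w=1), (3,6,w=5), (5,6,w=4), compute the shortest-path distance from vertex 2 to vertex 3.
15 (path: 2 -> 5 -> 6 -> 3; weights 6 + 4 + 5 = 15)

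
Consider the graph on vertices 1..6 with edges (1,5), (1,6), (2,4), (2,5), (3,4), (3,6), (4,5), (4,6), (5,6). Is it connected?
Yes (BFS from 1 visits [1, 5, 6, 2, 4, 3] — all 6 vertices reached)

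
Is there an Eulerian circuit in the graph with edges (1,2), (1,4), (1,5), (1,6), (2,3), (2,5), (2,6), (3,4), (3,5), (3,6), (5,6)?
Yes (the graph is connected and all 6 vertices have even degree)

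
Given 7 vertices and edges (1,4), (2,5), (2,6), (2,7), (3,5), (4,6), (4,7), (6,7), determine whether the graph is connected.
Yes (BFS from 1 visits [1, 4, 6, 7, 2, 5, 3] — all 7 vertices reached)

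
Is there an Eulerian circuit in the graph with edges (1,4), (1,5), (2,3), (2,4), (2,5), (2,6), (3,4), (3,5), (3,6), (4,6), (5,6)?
Yes (the graph is connected and all 6 vertices have even degree)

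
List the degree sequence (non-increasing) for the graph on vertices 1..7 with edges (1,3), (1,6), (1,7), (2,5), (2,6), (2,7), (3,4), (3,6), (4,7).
[3, 3, 3, 3, 3, 2, 1] (degrees: deg(1)=3, deg(2)=3, deg(3)=3, deg(4)=2, deg(5)=1, deg(6)=3, deg(7)=3)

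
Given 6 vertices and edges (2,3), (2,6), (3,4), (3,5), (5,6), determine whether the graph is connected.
No, it has 2 components: {1}, {2, 3, 4, 5, 6}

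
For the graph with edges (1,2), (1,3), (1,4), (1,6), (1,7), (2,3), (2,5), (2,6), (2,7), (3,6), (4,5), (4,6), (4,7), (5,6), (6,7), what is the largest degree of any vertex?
6 (attained at vertex 6)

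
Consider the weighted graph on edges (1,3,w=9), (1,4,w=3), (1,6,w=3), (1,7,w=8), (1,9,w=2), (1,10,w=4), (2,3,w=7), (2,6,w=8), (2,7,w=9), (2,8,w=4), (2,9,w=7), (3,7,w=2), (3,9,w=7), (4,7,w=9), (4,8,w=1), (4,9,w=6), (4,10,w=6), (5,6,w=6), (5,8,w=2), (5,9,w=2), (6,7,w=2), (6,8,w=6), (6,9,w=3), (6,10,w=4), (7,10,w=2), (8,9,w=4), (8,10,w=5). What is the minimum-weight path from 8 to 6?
6 (path: 8 -> 6; weights 6 = 6)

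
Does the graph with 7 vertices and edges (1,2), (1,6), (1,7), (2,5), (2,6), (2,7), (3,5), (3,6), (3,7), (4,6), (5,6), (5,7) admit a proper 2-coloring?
No (odd cycle of length 3: 7 -> 1 -> 2 -> 7)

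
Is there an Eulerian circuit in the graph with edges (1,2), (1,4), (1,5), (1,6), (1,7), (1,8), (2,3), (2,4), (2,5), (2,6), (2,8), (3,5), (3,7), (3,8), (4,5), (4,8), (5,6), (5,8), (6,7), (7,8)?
Yes (the graph is connected and all 8 vertices have even degree)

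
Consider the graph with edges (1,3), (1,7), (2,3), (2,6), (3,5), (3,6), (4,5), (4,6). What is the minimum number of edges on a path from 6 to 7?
3 (path: 6 -> 3 -> 1 -> 7, 3 edges)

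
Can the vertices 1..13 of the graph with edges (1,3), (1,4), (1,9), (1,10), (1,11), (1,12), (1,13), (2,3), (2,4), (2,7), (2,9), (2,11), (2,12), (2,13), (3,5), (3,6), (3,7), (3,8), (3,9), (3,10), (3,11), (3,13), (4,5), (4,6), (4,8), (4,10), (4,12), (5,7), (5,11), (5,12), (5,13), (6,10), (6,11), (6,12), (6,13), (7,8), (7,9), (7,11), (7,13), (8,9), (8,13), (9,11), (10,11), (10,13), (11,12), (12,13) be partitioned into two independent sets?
No (odd cycle of length 3: 4 -> 1 -> 10 -> 4)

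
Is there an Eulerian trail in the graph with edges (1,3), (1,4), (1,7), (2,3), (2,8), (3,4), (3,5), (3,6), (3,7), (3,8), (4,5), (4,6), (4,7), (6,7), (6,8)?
No (4 vertices have odd degree: {1, 3, 4, 8}; Eulerian path requires 0 or 2)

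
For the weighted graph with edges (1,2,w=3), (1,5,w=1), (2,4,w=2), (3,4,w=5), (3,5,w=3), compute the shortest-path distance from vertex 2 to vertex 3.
7 (path: 2 -> 4 -> 3; weights 2 + 5 = 7)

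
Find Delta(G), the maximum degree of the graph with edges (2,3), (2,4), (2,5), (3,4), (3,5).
3 (attained at vertices 2, 3)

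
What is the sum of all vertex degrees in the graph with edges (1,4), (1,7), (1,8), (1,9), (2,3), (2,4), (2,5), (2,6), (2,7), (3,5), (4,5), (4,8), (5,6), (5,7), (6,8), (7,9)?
32 (handshake: sum of degrees = 2|E| = 2 x 16 = 32)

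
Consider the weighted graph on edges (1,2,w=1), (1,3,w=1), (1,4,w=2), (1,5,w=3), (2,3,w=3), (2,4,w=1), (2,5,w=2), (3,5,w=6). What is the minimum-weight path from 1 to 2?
1 (path: 1 -> 2; weights 1 = 1)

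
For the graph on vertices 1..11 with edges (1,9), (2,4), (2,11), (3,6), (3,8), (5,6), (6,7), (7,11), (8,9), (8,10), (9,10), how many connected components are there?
1 (components: {1, 2, 3, 4, 5, 6, 7, 8, 9, 10, 11})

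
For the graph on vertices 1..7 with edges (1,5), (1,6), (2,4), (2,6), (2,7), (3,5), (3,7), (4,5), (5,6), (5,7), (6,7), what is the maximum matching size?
3 (matching: (1,6), (3,7), (4,5); upper bound floor(n/2) = floor(7/2) = 3)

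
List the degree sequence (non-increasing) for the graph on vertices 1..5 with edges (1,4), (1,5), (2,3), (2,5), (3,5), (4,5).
[4, 2, 2, 2, 2] (degrees: deg(1)=2, deg(2)=2, deg(3)=2, deg(4)=2, deg(5)=4)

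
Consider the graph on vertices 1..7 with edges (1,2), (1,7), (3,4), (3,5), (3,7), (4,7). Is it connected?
No, it has 2 components: {1, 2, 3, 4, 5, 7}, {6}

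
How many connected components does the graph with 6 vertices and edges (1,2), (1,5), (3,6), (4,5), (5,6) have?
1 (components: {1, 2, 3, 4, 5, 6})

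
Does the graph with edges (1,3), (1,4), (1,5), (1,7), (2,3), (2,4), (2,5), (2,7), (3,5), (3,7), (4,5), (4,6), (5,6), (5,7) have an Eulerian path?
Yes — and in fact it has an Eulerian circuit (the graph is connected and all 7 vertices have even degree)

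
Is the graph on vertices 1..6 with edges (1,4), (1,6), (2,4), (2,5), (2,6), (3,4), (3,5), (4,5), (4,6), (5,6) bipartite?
No (odd cycle of length 3: 6 -> 1 -> 4 -> 6)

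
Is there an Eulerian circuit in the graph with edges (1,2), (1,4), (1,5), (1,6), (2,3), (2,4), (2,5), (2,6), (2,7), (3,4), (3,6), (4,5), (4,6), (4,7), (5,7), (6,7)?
No (2 vertices have odd degree: {3, 6}; Eulerian circuit requires 0)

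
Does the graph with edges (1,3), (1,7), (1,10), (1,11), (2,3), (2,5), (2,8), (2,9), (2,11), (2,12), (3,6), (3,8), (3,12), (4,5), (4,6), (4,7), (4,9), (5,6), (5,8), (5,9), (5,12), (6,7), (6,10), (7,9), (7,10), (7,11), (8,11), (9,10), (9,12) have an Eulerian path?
Yes (the graph is connected and exactly 2 vertices have odd degree: {3, 6}; any Eulerian path must start and end at those)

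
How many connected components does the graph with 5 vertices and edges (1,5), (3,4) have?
3 (components: {1, 5}, {2}, {3, 4})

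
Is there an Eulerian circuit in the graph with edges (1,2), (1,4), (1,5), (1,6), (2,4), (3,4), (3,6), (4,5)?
Yes (the graph is connected and all 6 vertices have even degree)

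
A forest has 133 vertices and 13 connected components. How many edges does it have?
120 (Each of the 13 component trees on V_i vertices has V_i - 1 edges; summing gives V - C = 133 - 13 = 120)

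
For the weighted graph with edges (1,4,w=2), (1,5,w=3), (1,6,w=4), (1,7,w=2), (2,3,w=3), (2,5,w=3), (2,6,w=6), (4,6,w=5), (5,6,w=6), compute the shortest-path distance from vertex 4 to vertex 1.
2 (path: 4 -> 1; weights 2 = 2)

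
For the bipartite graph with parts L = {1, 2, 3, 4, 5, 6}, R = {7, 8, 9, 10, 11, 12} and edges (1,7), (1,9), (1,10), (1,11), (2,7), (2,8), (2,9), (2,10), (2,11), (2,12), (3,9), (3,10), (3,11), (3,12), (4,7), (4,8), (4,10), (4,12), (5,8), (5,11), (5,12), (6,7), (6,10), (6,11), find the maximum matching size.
6 (matching: (1,11), (2,12), (3,9), (4,10), (5,8), (6,7); upper bound min(|L|,|R|) = min(6,6) = 6)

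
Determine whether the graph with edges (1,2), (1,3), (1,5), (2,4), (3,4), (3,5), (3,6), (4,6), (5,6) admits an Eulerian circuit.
No (4 vertices have odd degree: {1, 4, 5, 6}; Eulerian circuit requires 0)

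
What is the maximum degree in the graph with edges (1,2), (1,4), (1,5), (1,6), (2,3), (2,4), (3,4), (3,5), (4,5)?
4 (attained at vertices 1, 4)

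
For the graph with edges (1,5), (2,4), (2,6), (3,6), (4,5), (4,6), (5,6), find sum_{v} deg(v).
14 (handshake: sum of degrees = 2|E| = 2 x 7 = 14)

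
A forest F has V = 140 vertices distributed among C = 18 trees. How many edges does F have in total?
122 (Each of the 18 component trees on V_i vertices has V_i - 1 edges; summing gives V - C = 140 - 18 = 122)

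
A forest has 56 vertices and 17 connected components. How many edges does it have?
39 (Each of the 17 component trees on V_i vertices has V_i - 1 edges; summing gives V - C = 56 - 17 = 39)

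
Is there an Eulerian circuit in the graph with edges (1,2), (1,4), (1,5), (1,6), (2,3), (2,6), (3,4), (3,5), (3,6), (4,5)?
No (4 vertices have odd degree: {2, 4, 5, 6}; Eulerian circuit requires 0)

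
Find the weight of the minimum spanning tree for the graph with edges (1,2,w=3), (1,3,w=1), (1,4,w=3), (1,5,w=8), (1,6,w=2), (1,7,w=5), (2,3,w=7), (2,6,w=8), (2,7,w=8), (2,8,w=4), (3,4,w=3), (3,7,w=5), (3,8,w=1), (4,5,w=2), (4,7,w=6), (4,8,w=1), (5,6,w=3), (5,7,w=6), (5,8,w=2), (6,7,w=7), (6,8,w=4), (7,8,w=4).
14 (MST edges: (1,2,w=3), (1,3,w=1), (1,6,w=2), (3,8,w=1), (4,5,w=2), (4,8,w=1), (7,8,w=4); sum of weights 3 + 1 + 2 + 1 + 2 + 1 + 4 = 14)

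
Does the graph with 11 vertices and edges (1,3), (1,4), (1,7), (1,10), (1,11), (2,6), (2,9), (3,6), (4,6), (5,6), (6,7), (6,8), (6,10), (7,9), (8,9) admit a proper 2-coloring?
Yes. Partition: {1, 6, 9}, {2, 3, 4, 5, 7, 8, 10, 11}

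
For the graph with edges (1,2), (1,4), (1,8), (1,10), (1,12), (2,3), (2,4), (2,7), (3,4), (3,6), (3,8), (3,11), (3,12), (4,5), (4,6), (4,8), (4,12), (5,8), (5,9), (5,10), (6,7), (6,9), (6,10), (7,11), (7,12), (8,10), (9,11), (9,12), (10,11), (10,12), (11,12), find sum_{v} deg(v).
62 (handshake: sum of degrees = 2|E| = 2 x 31 = 62)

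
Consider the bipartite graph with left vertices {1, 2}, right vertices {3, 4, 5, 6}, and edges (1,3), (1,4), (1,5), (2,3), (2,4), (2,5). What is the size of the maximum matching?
2 (matching: (1,5), (2,4); upper bound min(|L|,|R|) = min(2,4) = 2)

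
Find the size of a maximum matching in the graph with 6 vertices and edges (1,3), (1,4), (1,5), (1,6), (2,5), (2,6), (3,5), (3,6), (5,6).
3 (matching: (1,4), (2,6), (3,5); upper bound floor(n/2) = floor(6/2) = 3)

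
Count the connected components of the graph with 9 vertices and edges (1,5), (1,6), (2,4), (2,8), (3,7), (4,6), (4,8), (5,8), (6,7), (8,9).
1 (components: {1, 2, 3, 4, 5, 6, 7, 8, 9})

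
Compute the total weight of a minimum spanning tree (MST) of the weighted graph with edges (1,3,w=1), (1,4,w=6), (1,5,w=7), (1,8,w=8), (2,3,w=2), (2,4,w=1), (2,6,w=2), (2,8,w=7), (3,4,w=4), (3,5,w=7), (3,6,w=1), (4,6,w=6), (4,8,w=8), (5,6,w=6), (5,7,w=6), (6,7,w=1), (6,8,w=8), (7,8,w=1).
13 (MST edges: (1,3,w=1), (2,3,w=2), (2,4,w=1), (3,6,w=1), (5,7,w=6), (6,7,w=1), (7,8,w=1); sum of weights 1 + 2 + 1 + 1 + 6 + 1 + 1 = 13)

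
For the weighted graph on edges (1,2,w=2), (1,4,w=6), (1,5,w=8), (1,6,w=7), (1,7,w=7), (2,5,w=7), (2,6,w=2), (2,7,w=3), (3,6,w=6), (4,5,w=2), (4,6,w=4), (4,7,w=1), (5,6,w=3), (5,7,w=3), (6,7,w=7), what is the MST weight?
16 (MST edges: (1,2,w=2), (2,6,w=2), (2,7,w=3), (3,6,w=6), (4,5,w=2), (4,7,w=1); sum of weights 2 + 2 + 3 + 6 + 2 + 1 = 16)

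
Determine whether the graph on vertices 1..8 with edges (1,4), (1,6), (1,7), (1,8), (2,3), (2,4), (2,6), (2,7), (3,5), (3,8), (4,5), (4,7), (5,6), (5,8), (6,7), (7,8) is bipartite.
No (odd cycle of length 3: 7 -> 1 -> 6 -> 7)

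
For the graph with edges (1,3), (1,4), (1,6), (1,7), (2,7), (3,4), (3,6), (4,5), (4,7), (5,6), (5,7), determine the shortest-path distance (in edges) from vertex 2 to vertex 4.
2 (path: 2 -> 7 -> 4, 2 edges)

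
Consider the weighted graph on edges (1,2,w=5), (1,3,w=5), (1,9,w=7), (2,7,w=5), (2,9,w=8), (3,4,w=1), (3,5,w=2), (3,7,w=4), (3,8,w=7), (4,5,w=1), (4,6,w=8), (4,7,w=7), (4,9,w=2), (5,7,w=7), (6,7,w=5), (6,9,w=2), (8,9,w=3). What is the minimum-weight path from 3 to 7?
4 (path: 3 -> 7; weights 4 = 4)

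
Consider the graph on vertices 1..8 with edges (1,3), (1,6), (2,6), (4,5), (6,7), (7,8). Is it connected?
No, it has 2 components: {1, 2, 3, 6, 7, 8}, {4, 5}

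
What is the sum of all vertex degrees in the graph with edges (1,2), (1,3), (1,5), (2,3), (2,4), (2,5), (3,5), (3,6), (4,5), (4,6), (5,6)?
22 (handshake: sum of degrees = 2|E| = 2 x 11 = 22)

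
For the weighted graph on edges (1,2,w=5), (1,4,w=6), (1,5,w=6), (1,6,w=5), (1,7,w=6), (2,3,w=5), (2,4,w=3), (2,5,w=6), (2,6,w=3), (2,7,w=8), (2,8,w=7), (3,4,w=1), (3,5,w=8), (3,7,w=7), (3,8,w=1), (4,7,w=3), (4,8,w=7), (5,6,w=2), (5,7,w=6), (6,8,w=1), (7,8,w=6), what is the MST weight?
16 (MST edges: (1,2,w=5), (2,4,w=3), (3,4,w=1), (3,8,w=1), (4,7,w=3), (5,6,w=2), (6,8,w=1); sum of weights 5 + 3 + 1 + 1 + 3 + 2 + 1 = 16)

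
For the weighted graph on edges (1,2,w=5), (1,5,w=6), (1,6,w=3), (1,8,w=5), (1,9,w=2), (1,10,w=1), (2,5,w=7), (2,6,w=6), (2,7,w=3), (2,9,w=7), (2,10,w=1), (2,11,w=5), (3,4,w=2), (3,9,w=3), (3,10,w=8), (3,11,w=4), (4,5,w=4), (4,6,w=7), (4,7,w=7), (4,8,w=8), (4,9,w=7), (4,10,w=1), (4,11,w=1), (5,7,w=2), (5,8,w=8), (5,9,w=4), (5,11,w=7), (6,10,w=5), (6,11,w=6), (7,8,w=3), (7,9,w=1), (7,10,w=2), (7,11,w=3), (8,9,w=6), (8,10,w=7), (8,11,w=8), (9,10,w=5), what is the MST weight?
17 (MST edges: (1,6,w=3), (1,9,w=2), (1,10,w=1), (2,10,w=1), (3,4,w=2), (4,10,w=1), (4,11,w=1), (5,7,w=2), (7,8,w=3), (7,9,w=1); sum of weights 3 + 2 + 1 + 1 + 2 + 1 + 1 + 2 + 3 + 1 = 17)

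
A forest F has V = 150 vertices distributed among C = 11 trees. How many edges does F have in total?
139 (Each of the 11 component trees on V_i vertices has V_i - 1 edges; summing gives V - C = 150 - 11 = 139)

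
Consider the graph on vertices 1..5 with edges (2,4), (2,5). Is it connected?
No, it has 3 components: {1}, {2, 4, 5}, {3}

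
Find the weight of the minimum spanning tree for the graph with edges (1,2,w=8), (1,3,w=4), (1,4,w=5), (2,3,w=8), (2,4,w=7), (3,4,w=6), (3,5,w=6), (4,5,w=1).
17 (MST edges: (1,3,w=4), (1,4,w=5), (2,4,w=7), (4,5,w=1); sum of weights 4 + 5 + 7 + 1 = 17)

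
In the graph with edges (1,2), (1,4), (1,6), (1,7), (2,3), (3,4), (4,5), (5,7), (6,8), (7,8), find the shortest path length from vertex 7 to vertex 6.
2 (path: 7 -> 1 -> 6, 2 edges)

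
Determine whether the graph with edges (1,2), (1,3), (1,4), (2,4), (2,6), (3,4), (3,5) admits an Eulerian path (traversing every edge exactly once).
No (6 vertices have odd degree: {1, 2, 3, 4, 5, 6}; Eulerian path requires 0 or 2)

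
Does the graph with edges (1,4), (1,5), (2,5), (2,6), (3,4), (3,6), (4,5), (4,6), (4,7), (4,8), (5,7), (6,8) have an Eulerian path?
Yes — and in fact it has an Eulerian circuit (the graph is connected and all 8 vertices have even degree)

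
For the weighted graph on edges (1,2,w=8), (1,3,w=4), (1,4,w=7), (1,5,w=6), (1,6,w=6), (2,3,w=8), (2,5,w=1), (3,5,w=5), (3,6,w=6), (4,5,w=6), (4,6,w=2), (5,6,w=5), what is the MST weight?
17 (MST edges: (1,3,w=4), (2,5,w=1), (3,5,w=5), (4,6,w=2), (5,6,w=5); sum of weights 4 + 1 + 5 + 2 + 5 = 17)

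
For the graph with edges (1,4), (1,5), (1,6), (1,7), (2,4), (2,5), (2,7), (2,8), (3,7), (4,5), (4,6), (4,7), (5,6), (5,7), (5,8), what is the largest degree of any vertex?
6 (attained at vertex 5)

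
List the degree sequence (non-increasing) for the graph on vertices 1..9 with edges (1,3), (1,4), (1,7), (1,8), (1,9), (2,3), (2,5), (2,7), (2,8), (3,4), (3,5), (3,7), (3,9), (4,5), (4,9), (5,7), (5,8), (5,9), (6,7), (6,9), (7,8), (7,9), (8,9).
[7, 7, 6, 6, 5, 5, 4, 4, 2] (degrees: deg(1)=5, deg(2)=4, deg(3)=6, deg(4)=4, deg(5)=6, deg(6)=2, deg(7)=7, deg(8)=5, deg(9)=7)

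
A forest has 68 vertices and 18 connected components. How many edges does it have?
50 (Each of the 18 component trees on V_i vertices has V_i - 1 edges; summing gives V - C = 68 - 18 = 50)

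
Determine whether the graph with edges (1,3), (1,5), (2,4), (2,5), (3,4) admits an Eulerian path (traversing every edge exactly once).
Yes — and in fact it has an Eulerian circuit (the graph is connected and all 5 vertices have even degree)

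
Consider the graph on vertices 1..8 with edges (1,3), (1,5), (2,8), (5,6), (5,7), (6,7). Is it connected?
No, it has 3 components: {1, 3, 5, 6, 7}, {2, 8}, {4}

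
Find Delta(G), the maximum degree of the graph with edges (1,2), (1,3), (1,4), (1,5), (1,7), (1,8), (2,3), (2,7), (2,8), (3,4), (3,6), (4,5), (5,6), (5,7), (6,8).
6 (attained at vertex 1)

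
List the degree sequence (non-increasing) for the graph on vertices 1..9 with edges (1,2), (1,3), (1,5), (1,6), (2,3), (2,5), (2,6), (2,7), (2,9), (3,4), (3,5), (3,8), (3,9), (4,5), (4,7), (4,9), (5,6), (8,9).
[6, 6, 5, 4, 4, 4, 3, 2, 2] (degrees: deg(1)=4, deg(2)=6, deg(3)=6, deg(4)=4, deg(5)=5, deg(6)=3, deg(7)=2, deg(8)=2, deg(9)=4)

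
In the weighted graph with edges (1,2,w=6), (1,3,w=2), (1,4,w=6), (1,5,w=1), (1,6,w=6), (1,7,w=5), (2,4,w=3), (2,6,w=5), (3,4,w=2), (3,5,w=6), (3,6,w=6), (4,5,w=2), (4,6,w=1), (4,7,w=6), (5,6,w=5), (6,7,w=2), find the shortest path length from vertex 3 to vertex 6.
3 (path: 3 -> 4 -> 6; weights 2 + 1 = 3)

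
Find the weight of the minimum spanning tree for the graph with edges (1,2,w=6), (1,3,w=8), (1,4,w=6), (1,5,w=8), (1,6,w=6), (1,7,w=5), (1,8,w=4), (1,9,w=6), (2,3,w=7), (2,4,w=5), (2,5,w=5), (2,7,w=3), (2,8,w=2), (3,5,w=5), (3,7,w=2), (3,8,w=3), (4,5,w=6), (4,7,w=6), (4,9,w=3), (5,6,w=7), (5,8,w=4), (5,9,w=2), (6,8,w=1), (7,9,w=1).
18 (MST edges: (1,8,w=4), (2,7,w=3), (2,8,w=2), (3,7,w=2), (4,9,w=3), (5,9,w=2), (6,8,w=1), (7,9,w=1); sum of weights 4 + 3 + 2 + 2 + 3 + 2 + 1 + 1 = 18)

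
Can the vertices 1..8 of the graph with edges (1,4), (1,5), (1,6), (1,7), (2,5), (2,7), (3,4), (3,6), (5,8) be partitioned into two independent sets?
Yes. Partition: {1, 2, 3, 8}, {4, 5, 6, 7}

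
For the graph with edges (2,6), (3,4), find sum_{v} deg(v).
4 (handshake: sum of degrees = 2|E| = 2 x 2 = 4)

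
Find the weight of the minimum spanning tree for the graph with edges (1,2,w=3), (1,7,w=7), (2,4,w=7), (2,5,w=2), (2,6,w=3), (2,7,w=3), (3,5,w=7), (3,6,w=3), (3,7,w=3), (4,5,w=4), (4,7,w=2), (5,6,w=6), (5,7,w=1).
14 (MST edges: (1,2,w=3), (2,5,w=2), (2,6,w=3), (3,7,w=3), (4,7,w=2), (5,7,w=1); sum of weights 3 + 2 + 3 + 3 + 2 + 1 = 14)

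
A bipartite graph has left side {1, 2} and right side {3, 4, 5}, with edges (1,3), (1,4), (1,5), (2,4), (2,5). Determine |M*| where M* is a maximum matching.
2 (matching: (1,5), (2,4); upper bound min(|L|,|R|) = min(2,3) = 2)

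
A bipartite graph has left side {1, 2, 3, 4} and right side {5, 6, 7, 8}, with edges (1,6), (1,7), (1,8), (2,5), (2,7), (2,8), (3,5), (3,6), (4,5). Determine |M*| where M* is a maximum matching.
4 (matching: (1,8), (2,7), (3,6), (4,5); upper bound min(|L|,|R|) = min(4,4) = 4)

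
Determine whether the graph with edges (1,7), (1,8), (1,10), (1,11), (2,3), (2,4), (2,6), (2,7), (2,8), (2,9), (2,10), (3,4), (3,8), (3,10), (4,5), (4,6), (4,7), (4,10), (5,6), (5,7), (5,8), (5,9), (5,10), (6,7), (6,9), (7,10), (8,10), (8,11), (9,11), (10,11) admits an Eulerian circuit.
No (2 vertices have odd degree: {2, 6}; Eulerian circuit requires 0)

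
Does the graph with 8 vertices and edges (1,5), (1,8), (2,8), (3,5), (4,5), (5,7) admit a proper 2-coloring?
Yes. Partition: {1, 2, 3, 4, 6, 7}, {5, 8}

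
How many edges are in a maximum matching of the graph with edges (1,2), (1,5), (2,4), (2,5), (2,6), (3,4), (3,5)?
3 (matching: (1,5), (2,6), (3,4); upper bound floor(n/2) = floor(6/2) = 3)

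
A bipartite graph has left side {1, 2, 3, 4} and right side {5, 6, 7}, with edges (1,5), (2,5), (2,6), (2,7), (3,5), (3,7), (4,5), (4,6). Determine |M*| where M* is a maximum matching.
3 (matching: (1,5), (2,7), (4,6); upper bound min(|L|,|R|) = min(4,3) = 3)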